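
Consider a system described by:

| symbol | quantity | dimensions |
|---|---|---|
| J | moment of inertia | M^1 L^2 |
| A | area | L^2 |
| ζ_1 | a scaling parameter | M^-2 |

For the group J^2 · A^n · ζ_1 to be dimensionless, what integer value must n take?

Balance the L exponent: (2)·n from A, plus 2·(2) + (0) = 4 from the rest, must sum to zero.
2n + 4 = 0, so n = -2.

-2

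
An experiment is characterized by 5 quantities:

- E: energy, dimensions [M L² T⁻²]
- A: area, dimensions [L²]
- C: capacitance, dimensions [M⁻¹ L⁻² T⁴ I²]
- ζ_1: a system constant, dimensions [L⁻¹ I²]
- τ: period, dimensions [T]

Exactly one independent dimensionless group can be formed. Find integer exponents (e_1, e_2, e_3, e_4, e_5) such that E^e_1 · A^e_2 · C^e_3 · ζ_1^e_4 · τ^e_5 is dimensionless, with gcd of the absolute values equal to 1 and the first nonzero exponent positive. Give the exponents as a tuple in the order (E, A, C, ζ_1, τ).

(2, -1, 2, -2, -4)

M: e_1·(1) + e_2·(0) + e_3·(-1) + e_4·(0) + e_5·(0) = 0
L: e_1·(2) + e_2·(2) + e_3·(-2) + e_4·(-1) + e_5·(0) = 0
T: e_1·(-2) + e_2·(0) + e_3·(4) + e_4·(0) + e_5·(1) = 0
I: e_1·(0) + e_2·(0) + e_3·(2) + e_4·(2) + e_5·(0) = 0
Solving this homogeneous linear system for the smallest-integer solution (first nonzero entry positive) gives (2, -1, 2, -2, -4).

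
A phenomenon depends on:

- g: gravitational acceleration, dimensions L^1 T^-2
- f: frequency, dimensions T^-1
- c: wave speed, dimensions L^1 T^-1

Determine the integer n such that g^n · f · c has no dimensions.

-1

Balance the L exponent: (1)·n from g, plus (0) + (1) = 1 from the rest, must sum to zero.
n + 1 = 0, so n = -1.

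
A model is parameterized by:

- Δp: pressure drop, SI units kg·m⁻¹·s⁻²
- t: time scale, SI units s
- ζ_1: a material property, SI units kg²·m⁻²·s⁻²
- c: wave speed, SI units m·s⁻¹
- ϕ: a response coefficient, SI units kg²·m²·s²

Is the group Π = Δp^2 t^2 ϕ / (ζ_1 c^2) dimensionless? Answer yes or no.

no

Sum the exponent of each base dimension across the product:
  M: 2·[Δp]_M + 2·[t]_M − [ζ_1]_M − 2·[c]_M + [ϕ]_M = 2·(1) + 2·(0) − (2) − 2·(0) + (2) = 2
  L: 2·[Δp]_L + 2·[t]_L − [ζ_1]_L − 2·[c]_L + [ϕ]_L = 2·(-1) + 2·(0) − (-2) − 2·(1) + (2) = 0
  T: 2·[Δp]_T + 2·[t]_T − [ζ_1]_T − 2·[c]_T + [ϕ]_T = 2·(-2) + 2·(1) − (-2) − 2·(-1) + (2) = 4
Net dimensions [M² T⁴] ≠ [1] — not dimensionless.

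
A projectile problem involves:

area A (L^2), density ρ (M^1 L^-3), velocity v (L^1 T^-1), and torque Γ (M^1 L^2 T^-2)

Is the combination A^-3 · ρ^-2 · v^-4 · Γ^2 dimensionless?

Sum the exponent of each base dimension across the product:
  M: −3·[A]_M − 2·[ρ]_M − 4·[v]_M + 2·[Γ]_M = −3·(0) − 2·(1) − 4·(0) + 2·(1) = 0
  L: −3·[A]_L − 2·[ρ]_L − 4·[v]_L + 2·[Γ]_L = −3·(2) − 2·(-3) − 4·(1) + 2·(2) = 0
  T: −3·[A]_T − 2·[ρ]_T − 4·[v]_T + 2·[Γ]_T = −3·(0) − 2·(0) − 4·(-1) + 2·(-2) = 0
All base exponents vanish — dimensionless.

yes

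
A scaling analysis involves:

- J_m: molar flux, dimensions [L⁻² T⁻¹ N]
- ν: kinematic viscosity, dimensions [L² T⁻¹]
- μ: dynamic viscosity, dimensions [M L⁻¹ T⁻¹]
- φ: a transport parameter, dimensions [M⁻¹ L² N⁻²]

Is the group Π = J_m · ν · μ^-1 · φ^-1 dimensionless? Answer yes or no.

no

Sum the exponent of each base dimension across the product:
  M: [J_m]_M + [ν]_M − [μ]_M − [φ]_M = (0) + (0) − (1) − (-1) = 0
  L: [J_m]_L + [ν]_L − [μ]_L − [φ]_L = (-2) + (2) − (-1) − (2) = -1
  T: [J_m]_T + [ν]_T − [μ]_T − [φ]_T = (-1) + (-1) − (-1) − (0) = -1
  N: [J_m]_N + [ν]_N − [μ]_N − [φ]_N = (1) + (0) − (0) − (-2) = 3
Net dimensions [L⁻¹ T⁻¹ N³] ≠ [1] — not dimensionless.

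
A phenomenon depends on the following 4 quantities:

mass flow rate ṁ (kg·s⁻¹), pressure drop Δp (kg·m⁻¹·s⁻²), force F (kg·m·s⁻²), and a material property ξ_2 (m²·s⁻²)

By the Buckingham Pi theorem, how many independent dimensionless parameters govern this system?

There are 4 variables and 3 base dimensions (M, L, T).
The dimension matrix has rank 3.
Independent dimensionless groups: 4 − 3 = 1.

1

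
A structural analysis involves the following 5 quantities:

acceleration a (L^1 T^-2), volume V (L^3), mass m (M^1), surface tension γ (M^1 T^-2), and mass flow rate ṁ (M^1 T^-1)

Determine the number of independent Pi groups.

There are 5 variables and 3 base dimensions (M, L, T).
The dimension matrix has rank 3.
Independent dimensionless groups: 5 − 3 = 2.

2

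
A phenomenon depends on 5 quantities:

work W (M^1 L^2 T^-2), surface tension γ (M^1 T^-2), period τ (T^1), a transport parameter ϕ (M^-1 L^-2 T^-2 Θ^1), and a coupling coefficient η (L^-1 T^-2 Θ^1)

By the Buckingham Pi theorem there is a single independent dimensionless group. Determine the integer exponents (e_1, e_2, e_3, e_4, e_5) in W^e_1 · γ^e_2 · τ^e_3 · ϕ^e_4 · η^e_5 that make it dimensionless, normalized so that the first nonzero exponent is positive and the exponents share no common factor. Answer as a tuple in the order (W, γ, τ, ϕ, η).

(1, 1, 4, 2, -2)

M: e_1·(1) + e_2·(1) + e_3·(0) + e_4·(-1) + e_5·(0) = 0
L: e_1·(2) + e_2·(0) + e_3·(0) + e_4·(-2) + e_5·(-1) = 0
T: e_1·(-2) + e_2·(-2) + e_3·(1) + e_4·(-2) + e_5·(-2) = 0
Θ: e_1·(0) + e_2·(0) + e_3·(0) + e_4·(1) + e_5·(1) = 0
Solving this homogeneous linear system for the smallest-integer solution (first nonzero entry positive) gives (1, 1, 4, 2, -2).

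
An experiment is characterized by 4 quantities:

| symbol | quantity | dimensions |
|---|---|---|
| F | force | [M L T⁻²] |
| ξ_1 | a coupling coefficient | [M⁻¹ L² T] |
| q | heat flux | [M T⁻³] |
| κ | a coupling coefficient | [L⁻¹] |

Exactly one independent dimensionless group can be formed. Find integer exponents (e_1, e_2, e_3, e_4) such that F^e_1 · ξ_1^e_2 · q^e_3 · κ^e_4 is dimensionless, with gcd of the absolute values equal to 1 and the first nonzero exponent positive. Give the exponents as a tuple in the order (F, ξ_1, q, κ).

M: e_1·(1) + e_2·(-1) + e_3·(1) + e_4·(0) = 0
L: e_1·(1) + e_2·(2) + e_3·(0) + e_4·(-1) = 0
T: e_1·(-2) + e_2·(1) + e_3·(-3) + e_4·(0) = 0
Solving this homogeneous linear system for the smallest-integer solution (first nonzero entry positive) gives (2, 1, -1, 4).

(2, 1, -1, 4)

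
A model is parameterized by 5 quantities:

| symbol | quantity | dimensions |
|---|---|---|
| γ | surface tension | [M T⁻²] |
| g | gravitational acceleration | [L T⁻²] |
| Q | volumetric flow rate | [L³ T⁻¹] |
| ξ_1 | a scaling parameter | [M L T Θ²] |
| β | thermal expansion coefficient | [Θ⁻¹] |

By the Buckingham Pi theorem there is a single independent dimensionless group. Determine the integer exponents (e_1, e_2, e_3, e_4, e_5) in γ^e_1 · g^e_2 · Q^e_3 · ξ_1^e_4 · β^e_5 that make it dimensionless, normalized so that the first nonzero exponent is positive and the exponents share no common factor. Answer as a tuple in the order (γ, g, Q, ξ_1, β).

M: e_1·(1) + e_2·(0) + e_3·(0) + e_4·(1) + e_5·(0) = 0
L: e_1·(0) + e_2·(1) + e_3·(3) + e_4·(1) + e_5·(0) = 0
T: e_1·(-2) + e_2·(-2) + e_3·(-1) + e_4·(1) + e_5·(0) = 0
Θ: e_1·(0) + e_2·(0) + e_3·(0) + e_4·(2) + e_5·(-1) = 0
Solving this homogeneous linear system for the smallest-integer solution (first nonzero entry positive) gives (1, -2, 1, -1, -2).

(1, -2, 1, -1, -2)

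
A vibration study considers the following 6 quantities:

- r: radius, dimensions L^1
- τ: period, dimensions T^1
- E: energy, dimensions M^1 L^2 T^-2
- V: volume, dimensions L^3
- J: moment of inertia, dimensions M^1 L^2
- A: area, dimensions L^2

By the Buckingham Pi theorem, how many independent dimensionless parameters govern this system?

There are 6 variables and 3 base dimensions (M, L, T).
The dimension matrix has rank 3.
Independent dimensionless groups: 6 − 3 = 3.

3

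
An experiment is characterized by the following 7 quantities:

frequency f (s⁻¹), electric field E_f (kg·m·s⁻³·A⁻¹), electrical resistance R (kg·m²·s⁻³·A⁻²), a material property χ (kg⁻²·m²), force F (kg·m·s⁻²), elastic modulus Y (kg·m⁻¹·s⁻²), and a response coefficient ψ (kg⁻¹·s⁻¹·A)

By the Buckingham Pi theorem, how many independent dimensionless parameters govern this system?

3

There are 7 variables and 4 base dimensions (M, L, T, I).
The dimension matrix has rank 4.
Independent dimensionless groups: 7 − 4 = 3.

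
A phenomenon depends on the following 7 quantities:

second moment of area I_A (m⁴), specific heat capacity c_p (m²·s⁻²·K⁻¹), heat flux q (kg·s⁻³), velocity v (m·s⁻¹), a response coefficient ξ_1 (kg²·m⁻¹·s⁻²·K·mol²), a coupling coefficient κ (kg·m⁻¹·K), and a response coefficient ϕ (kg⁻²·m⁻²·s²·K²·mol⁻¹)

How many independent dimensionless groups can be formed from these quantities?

There are 7 variables and 5 base dimensions (M, L, T, Θ, N).
The dimension matrix has rank 5.
Independent dimensionless groups: 7 − 5 = 2.

2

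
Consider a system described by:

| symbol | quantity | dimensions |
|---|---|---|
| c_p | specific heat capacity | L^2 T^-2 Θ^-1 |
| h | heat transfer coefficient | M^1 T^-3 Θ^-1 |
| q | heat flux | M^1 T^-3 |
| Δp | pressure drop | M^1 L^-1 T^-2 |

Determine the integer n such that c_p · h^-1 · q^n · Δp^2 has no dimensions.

-1

Balance the M exponent: (1)·n from q, plus (0) − (1) + 2·(1) = 1 from the rest, must sum to zero.
n + 1 = 0, so n = -1.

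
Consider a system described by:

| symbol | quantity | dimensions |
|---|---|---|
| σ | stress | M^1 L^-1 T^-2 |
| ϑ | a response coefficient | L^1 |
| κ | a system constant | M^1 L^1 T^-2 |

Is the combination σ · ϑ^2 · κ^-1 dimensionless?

yes

Sum the exponent of each base dimension across the product:
  M: [σ]_M + 2·[ϑ]_M − [κ]_M = (1) + 2·(0) − (1) = 0
  L: [σ]_L + 2·[ϑ]_L − [κ]_L = (-1) + 2·(1) − (1) = 0
  T: [σ]_T + 2·[ϑ]_T − [κ]_T = (-2) + 2·(0) − (-2) = 0
All base exponents vanish — dimensionless.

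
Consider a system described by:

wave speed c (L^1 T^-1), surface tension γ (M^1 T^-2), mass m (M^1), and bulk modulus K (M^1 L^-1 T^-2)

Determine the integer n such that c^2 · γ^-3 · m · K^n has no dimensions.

Balance the M exponent: (1)·n from K, plus 2·(0) − 3·(1) + (1) = -2 from the rest, must sum to zero.
n − 2 = 0, so n = 2.

2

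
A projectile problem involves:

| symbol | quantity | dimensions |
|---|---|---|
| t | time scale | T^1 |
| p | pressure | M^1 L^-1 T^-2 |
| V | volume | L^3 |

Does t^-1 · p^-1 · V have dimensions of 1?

Sum the exponent of each base dimension across the product:
  M: −[t]_M − [p]_M + [V]_M = −(0) − (1) + (0) = -1
  L: −[t]_L − [p]_L + [V]_L = −(0) − (-1) + (3) = 4
  T: −[t]_T − [p]_T + [V]_T = −(1) − (-2) + (0) = 1
Net dimensions [M⁻¹ L⁴ T] ≠ [1] — not dimensionless.

no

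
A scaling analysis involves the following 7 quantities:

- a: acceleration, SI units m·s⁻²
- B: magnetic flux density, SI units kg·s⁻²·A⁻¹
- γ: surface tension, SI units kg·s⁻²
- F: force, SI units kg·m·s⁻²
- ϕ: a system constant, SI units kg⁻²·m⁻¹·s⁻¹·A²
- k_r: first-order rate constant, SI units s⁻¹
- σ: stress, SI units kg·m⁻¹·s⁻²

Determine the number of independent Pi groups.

3

There are 7 variables and 4 base dimensions (M, L, T, I).
The dimension matrix has rank 4.
Independent dimensionless groups: 7 − 4 = 3.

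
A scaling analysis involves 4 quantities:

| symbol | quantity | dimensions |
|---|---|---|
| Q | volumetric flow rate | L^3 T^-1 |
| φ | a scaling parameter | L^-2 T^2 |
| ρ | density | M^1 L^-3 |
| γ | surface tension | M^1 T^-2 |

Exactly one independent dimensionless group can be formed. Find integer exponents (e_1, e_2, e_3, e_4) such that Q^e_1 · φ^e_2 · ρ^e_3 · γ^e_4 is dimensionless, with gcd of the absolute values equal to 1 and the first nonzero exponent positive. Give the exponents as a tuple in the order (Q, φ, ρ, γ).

(2, -3, 4, -4)

M: e_1·(0) + e_2·(0) + e_3·(1) + e_4·(1) = 0
L: e_1·(3) + e_2·(-2) + e_3·(-3) + e_4·(0) = 0
T: e_1·(-1) + e_2·(2) + e_3·(0) + e_4·(-2) = 0
Solving this homogeneous linear system for the smallest-integer solution (first nonzero entry positive) gives (2, -3, 4, -4).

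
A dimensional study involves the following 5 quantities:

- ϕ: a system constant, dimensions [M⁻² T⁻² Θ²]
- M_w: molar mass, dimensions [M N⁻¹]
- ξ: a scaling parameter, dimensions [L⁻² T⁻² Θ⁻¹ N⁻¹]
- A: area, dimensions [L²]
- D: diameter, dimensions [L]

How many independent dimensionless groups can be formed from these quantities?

1

There are 5 variables and 5 base dimensions (M, L, T, Θ, N).
The dimension matrix has rank 4 (less than 5: the dimension vectors are linearly dependent).
Independent dimensionless groups: 5 − 4 = 1.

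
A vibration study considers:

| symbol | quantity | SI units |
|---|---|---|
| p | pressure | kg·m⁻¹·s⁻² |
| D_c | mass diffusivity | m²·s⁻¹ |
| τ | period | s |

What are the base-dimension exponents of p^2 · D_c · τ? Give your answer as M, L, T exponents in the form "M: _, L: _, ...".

Collect each base-dimension exponent across the product:
  M: 2·(1) + (0) + (0) = 2
  L: 2·(-1) + (2) + (0) = 0
  T: 2·(-2) + (-1) + (1) = -4
So the dimensions are [M² T⁻⁴].

M: 2, L: 0, T: -4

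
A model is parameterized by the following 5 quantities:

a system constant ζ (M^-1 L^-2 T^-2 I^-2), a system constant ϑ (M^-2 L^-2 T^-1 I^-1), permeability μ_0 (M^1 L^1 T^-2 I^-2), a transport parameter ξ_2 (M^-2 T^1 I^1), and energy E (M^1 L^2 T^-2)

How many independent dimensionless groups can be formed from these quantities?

1

There are 5 variables and 4 base dimensions (M, L, T, I).
The dimension matrix has rank 4.
Independent dimensionless groups: 5 − 4 = 1.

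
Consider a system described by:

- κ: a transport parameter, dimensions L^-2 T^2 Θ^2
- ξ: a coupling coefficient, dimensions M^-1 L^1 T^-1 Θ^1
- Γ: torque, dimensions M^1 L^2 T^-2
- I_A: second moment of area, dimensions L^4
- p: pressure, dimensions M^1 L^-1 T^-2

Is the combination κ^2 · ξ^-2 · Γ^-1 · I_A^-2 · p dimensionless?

no

Sum the exponent of each base dimension across the product:
  M: 2·[κ]_M − 2·[ξ]_M − [Γ]_M − 2·[I_A]_M + [p]_M = 2·(0) − 2·(-1) − (1) − 2·(0) + (1) = 2
  L: 2·[κ]_L − 2·[ξ]_L − [Γ]_L − 2·[I_A]_L + [p]_L = 2·(-2) − 2·(1) − (2) − 2·(4) + (-1) = -17
  T: 2·[κ]_T − 2·[ξ]_T − [Γ]_T − 2·[I_A]_T + [p]_T = 2·(2) − 2·(-1) − (-2) − 2·(0) + (-2) = 6
  Θ: 2·[κ]_Θ − 2·[ξ]_Θ − [Γ]_Θ − 2·[I_A]_Θ + [p]_Θ = 2·(2) − 2·(1) − (0) − 2·(0) + (0) = 2
Net dimensions [M² L⁻¹⁷ T⁶ Θ²] ≠ [1] — not dimensionless.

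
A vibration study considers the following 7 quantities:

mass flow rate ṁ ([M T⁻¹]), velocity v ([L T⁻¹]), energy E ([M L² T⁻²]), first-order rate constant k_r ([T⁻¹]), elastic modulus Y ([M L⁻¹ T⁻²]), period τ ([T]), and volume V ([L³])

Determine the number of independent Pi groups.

There are 7 variables and 3 base dimensions (M, L, T).
The dimension matrix has rank 3.
Independent dimensionless groups: 7 − 3 = 4.

4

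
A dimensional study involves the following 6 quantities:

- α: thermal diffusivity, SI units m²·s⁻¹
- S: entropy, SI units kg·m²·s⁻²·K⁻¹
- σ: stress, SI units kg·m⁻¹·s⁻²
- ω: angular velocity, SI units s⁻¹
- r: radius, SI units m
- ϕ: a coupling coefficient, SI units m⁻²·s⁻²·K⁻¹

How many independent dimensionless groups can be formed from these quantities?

2

There are 6 variables and 4 base dimensions (M, L, T, Θ).
The dimension matrix has rank 4.
Independent dimensionless groups: 6 − 4 = 2.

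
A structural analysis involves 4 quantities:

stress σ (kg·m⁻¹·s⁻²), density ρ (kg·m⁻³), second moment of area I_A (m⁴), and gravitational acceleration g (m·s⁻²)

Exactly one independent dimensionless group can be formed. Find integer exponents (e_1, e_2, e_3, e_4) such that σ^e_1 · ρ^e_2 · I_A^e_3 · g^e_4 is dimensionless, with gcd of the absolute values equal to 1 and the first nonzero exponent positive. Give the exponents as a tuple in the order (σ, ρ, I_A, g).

(4, -4, -1, -4)

M: e_1·(1) + e_2·(1) + e_3·(0) + e_4·(0) = 0
L: e_1·(-1) + e_2·(-3) + e_3·(4) + e_4·(1) = 0
T: e_1·(-2) + e_2·(0) + e_3·(0) + e_4·(-2) = 0
Solving this homogeneous linear system for the smallest-integer solution (first nonzero entry positive) gives (4, -4, -1, -4).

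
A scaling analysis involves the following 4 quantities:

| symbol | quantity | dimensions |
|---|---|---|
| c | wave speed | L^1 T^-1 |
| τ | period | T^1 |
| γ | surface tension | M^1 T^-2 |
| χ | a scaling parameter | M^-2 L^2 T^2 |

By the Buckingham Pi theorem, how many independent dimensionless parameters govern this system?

There are 4 variables and 3 base dimensions (M, L, T).
The dimension matrix has rank 3.
Independent dimensionless groups: 4 − 3 = 1.

1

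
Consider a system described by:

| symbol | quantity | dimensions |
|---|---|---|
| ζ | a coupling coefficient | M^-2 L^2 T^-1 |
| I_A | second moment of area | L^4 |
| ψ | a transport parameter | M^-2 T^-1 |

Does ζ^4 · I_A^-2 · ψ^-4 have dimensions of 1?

Sum the exponent of each base dimension across the product:
  M: 4·[ζ]_M − 2·[I_A]_M − 4·[ψ]_M = 4·(-2) − 2·(0) − 4·(-2) = 0
  L: 4·[ζ]_L − 2·[I_A]_L − 4·[ψ]_L = 4·(2) − 2·(4) − 4·(0) = 0
  T: 4·[ζ]_T − 2·[I_A]_T − 4·[ψ]_T = 4·(-1) − 2·(0) − 4·(-1) = 0
All base exponents vanish — dimensionless.

yes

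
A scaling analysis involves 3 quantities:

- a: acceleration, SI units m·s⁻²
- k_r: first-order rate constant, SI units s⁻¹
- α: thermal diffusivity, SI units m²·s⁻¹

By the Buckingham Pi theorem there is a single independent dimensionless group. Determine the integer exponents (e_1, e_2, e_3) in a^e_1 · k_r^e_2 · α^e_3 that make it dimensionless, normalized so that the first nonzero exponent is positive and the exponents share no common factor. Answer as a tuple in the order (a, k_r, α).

L: e_1·(1) + e_2·(0) + e_3·(2) = 0
T: e_1·(-2) + e_2·(-1) + e_3·(-1) = 0
Solving this homogeneous linear system for the smallest-integer solution (first nonzero entry positive) gives (2, -3, -1).

(2, -3, -1)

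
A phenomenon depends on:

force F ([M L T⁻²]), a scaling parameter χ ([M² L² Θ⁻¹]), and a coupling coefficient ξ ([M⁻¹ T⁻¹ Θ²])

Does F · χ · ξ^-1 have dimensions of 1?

no

Sum the exponent of each base dimension across the product:
  M: [F]_M + [χ]_M − [ξ]_M = (1) + (2) − (-1) = 4
  L: [F]_L + [χ]_L − [ξ]_L = (1) + (2) − (0) = 3
  T: [F]_T + [χ]_T − [ξ]_T = (-2) + (0) − (-1) = -1
  Θ: [F]_Θ + [χ]_Θ − [ξ]_Θ = (0) + (-1) − (2) = -3
Net dimensions [M⁴ L³ T⁻¹ Θ⁻³] ≠ [1] — not dimensionless.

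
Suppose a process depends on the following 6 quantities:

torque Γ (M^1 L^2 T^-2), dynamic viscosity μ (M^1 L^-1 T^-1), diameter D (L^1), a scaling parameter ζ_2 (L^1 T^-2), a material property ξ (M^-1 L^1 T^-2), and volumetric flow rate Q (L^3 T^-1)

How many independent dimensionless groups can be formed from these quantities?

There are 6 variables and 3 base dimensions (M, L, T).
The dimension matrix has rank 3.
Independent dimensionless groups: 6 − 3 = 3.

3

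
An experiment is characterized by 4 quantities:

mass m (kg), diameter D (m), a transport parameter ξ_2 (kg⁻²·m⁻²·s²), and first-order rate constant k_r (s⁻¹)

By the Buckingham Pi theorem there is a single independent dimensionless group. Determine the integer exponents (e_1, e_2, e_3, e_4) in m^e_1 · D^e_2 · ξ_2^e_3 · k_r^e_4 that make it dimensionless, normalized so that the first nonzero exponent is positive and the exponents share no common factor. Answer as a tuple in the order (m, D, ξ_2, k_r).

M: e_1·(1) + e_2·(0) + e_3·(-2) + e_4·(0) = 0
L: e_1·(0) + e_2·(1) + e_3·(-2) + e_4·(0) = 0
T: e_1·(0) + e_2·(0) + e_3·(2) + e_4·(-1) = 0
Solving this homogeneous linear system for the smallest-integer solution (first nonzero entry positive) gives (2, 2, 1, 2).

(2, 2, 1, 2)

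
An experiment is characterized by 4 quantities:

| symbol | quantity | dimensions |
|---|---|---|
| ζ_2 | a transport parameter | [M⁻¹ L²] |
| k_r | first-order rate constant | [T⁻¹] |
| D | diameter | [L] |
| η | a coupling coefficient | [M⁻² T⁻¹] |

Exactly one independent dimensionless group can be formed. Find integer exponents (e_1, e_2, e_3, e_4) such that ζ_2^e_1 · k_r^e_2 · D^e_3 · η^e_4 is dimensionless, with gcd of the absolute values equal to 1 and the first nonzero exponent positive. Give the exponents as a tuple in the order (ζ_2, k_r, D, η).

M: e_1·(-1) + e_2·(0) + e_3·(0) + e_4·(-2) = 0
L: e_1·(2) + e_2·(0) + e_3·(1) + e_4·(0) = 0
T: e_1·(0) + e_2·(-1) + e_3·(0) + e_4·(-1) = 0
Solving this homogeneous linear system for the smallest-integer solution (first nonzero entry positive) gives (2, 1, -4, -1).

(2, 1, -4, -1)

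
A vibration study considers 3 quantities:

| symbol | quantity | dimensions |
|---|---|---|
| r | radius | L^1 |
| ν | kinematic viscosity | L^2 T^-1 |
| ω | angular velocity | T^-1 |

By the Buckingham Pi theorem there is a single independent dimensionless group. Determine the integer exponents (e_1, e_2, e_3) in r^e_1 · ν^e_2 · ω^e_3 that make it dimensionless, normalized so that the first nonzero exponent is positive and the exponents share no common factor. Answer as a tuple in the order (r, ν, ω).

(2, -1, 1)

L: e_1·(1) + e_2·(2) + e_3·(0) = 0
T: e_1·(0) + e_2·(-1) + e_3·(-1) = 0
Solving this homogeneous linear system for the smallest-integer solution (first nonzero entry positive) gives (2, -1, 1).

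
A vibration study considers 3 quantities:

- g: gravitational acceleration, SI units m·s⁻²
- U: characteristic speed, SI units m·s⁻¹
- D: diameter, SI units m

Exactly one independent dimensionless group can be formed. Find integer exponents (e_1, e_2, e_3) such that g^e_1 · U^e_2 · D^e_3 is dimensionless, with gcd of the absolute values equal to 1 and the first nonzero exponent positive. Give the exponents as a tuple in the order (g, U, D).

L: e_1·(1) + e_2·(1) + e_3·(1) = 0
T: e_1·(-2) + e_2·(-1) + e_3·(0) = 0
Solving this homogeneous linear system for the smallest-integer solution (first nonzero entry positive) gives (1, -2, 1).

(1, -2, 1)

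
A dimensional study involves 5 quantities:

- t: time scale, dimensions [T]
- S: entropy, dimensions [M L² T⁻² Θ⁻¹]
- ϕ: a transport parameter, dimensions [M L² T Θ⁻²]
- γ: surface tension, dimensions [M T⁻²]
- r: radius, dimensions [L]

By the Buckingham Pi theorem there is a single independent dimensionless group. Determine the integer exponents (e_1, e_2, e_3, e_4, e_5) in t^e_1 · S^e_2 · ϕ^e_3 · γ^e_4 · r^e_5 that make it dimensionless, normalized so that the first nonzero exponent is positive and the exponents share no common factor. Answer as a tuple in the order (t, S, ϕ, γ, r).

(3, 2, -1, -1, -2)

M: e_1·(0) + e_2·(1) + e_3·(1) + e_4·(1) + e_5·(0) = 0
L: e_1·(0) + e_2·(2) + e_3·(2) + e_4·(0) + e_5·(1) = 0
T: e_1·(1) + e_2·(-2) + e_3·(1) + e_4·(-2) + e_5·(0) = 0
Θ: e_1·(0) + e_2·(-1) + e_3·(-2) + e_4·(0) + e_5·(0) = 0
Solving this homogeneous linear system for the smallest-integer solution (first nonzero entry positive) gives (3, 2, -1, -1, -2).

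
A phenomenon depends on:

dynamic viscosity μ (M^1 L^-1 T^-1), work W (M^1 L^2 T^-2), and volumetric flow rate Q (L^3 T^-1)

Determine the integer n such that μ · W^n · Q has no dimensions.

-1

Balance the M exponent: (1)·n from W, plus (1) + (0) = 1 from the rest, must sum to zero.
n + 1 = 0, so n = -1.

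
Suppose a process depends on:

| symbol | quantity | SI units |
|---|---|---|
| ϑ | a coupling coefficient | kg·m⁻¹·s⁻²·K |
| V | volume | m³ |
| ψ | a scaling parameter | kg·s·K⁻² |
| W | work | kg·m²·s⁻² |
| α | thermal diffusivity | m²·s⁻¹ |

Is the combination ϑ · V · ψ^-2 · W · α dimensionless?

Sum the exponent of each base dimension across the product:
  M: [ϑ]_M + [V]_M − 2·[ψ]_M + [W]_M + [α]_M = (1) + (0) − 2·(1) + (1) + (0) = 0
  L: [ϑ]_L + [V]_L − 2·[ψ]_L + [W]_L + [α]_L = (-1) + (3) − 2·(0) + (2) + (2) = 6
  T: [ϑ]_T + [V]_T − 2·[ψ]_T + [W]_T + [α]_T = (-2) + (0) − 2·(1) + (-2) + (-1) = -7
  Θ: [ϑ]_Θ + [V]_Θ − 2·[ψ]_Θ + [W]_Θ + [α]_Θ = (1) + (0) − 2·(-2) + (0) + (0) = 5
Net dimensions [L⁶ T⁻⁷ Θ⁵] ≠ [1] — not dimensionless.

no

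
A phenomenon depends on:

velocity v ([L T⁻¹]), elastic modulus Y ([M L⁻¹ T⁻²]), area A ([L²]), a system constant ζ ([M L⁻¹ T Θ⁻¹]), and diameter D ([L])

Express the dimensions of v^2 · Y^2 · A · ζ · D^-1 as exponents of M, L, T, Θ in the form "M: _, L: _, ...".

M: 3, L: 0, T: -5, Θ: -1

Collect each base-dimension exponent across the product:
  M: 2·(0) + 2·(1) + (0) + (1) − (0) = 3
  L: 2·(1) + 2·(-1) + (2) + (-1) − (1) = 0
  T: 2·(-1) + 2·(-2) + (0) + (1) − (0) = -5
  Θ: 2·(0) + 2·(0) + (0) + (-1) − (0) = -1
So the dimensions are [M³ T⁻⁵ Θ⁻¹].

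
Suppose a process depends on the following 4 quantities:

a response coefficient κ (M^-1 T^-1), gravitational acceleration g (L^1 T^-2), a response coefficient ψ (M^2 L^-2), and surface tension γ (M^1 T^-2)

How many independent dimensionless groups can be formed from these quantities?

1

There are 4 variables and 3 base dimensions (M, L, T).
The dimension matrix has rank 3.
Independent dimensionless groups: 4 − 3 = 1.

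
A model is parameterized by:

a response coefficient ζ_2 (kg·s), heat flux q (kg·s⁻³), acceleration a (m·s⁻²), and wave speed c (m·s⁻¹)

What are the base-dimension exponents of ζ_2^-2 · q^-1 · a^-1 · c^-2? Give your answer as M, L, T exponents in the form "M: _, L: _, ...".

M: -3, L: -3, T: 5

Collect each base-dimension exponent across the product:
  M: −2·(1) − (1) − (0) − 2·(0) = -3
  L: −2·(0) − (0) − (1) − 2·(1) = -3
  T: −2·(1) − (-3) − (-2) − 2·(-1) = 5
So the dimensions are [M⁻³ L⁻³ T⁵].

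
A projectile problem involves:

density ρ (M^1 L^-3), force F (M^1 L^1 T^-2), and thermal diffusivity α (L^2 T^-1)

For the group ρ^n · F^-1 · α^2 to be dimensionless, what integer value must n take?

1

Balance the M exponent: (1)·n from ρ, plus −(1) + 2·(0) = -1 from the rest, must sum to zero.
n − 1 = 0, so n = 1.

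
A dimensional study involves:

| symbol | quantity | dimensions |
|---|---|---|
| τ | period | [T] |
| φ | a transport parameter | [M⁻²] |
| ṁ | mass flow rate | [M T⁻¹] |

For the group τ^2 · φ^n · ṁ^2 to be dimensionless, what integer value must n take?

Balance the M exponent: (-2)·n from φ, plus 2·(0) + 2·(1) = 2 from the rest, must sum to zero.
-2n + 2 = 0, so n = 1.

1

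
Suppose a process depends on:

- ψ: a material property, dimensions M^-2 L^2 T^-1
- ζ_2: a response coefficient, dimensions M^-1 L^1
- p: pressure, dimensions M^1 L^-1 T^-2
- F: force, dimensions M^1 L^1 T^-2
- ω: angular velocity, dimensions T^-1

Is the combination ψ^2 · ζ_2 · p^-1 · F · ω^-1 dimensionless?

Sum the exponent of each base dimension across the product:
  M: 2·[ψ]_M + [ζ_2]_M − [p]_M + [F]_M − [ω]_M = 2·(-2) + (-1) − (1) + (1) − (0) = -5
  L: 2·[ψ]_L + [ζ_2]_L − [p]_L + [F]_L − [ω]_L = 2·(2) + (1) − (-1) + (1) − (0) = 7
  T: 2·[ψ]_T + [ζ_2]_T − [p]_T + [F]_T − [ω]_T = 2·(-1) + (0) − (-2) + (-2) − (-1) = -1
Net dimensions [M⁻⁵ L⁷ T⁻¹] ≠ [1] — not dimensionless.

no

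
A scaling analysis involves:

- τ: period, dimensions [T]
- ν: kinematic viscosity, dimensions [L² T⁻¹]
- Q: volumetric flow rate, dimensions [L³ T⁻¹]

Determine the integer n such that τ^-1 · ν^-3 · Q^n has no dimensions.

2

Balance the L exponent: (3)·n from Q, plus −(0) − 3·(2) = -6 from the rest, must sum to zero.
3n − 6 = 0, so n = 2.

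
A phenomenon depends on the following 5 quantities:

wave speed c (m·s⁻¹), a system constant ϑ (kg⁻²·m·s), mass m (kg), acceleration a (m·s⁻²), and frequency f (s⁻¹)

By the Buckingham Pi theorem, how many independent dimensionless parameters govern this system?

There are 5 variables and 3 base dimensions (M, L, T).
The dimension matrix has rank 3.
Independent dimensionless groups: 5 − 3 = 2.

2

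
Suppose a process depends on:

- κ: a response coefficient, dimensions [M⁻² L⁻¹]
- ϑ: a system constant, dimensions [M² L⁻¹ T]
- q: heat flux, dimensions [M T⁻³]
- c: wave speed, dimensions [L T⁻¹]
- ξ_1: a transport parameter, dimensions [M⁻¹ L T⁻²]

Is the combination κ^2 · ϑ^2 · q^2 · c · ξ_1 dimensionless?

no

Sum the exponent of each base dimension across the product:
  M: 2·[κ]_M + 2·[ϑ]_M + 2·[q]_M + [c]_M + [ξ_1]_M = 2·(-2) + 2·(2) + 2·(1) + (0) + (-1) = 1
  L: 2·[κ]_L + 2·[ϑ]_L + 2·[q]_L + [c]_L + [ξ_1]_L = 2·(-1) + 2·(-1) + 2·(0) + (1) + (1) = -2
  T: 2·[κ]_T + 2·[ϑ]_T + 2·[q]_T + [c]_T + [ξ_1]_T = 2·(0) + 2·(1) + 2·(-3) + (-1) + (-2) = -7
Net dimensions [M L⁻² T⁻⁷] ≠ [1] — not dimensionless.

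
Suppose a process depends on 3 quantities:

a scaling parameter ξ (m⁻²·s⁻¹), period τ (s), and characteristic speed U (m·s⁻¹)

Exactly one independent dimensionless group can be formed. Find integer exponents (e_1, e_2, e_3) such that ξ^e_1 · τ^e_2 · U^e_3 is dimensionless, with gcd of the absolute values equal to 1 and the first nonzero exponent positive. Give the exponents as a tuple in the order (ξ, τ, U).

L: e_1·(-2) + e_2·(0) + e_3·(1) = 0
T: e_1·(-1) + e_2·(1) + e_3·(-1) = 0
Solving this homogeneous linear system for the smallest-integer solution (first nonzero entry positive) gives (1, 3, 2).

(1, 3, 2)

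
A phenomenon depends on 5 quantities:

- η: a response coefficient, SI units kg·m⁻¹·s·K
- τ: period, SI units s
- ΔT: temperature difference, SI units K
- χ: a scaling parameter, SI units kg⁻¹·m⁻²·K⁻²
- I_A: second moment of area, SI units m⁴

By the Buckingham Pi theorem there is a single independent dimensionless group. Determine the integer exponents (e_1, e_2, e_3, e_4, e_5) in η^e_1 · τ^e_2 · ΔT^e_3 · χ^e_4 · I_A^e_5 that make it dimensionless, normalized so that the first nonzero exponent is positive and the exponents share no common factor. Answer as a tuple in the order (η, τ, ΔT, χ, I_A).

(4, -4, 4, 4, 3)

M: e_1·(1) + e_2·(0) + e_3·(0) + e_4·(-1) + e_5·(0) = 0
L: e_1·(-1) + e_2·(0) + e_3·(0) + e_4·(-2) + e_5·(4) = 0
T: e_1·(1) + e_2·(1) + e_3·(0) + e_4·(0) + e_5·(0) = 0
Θ: e_1·(1) + e_2·(0) + e_3·(1) + e_4·(-2) + e_5·(0) = 0
Solving this homogeneous linear system for the smallest-integer solution (first nonzero entry positive) gives (4, -4, 4, 4, 3).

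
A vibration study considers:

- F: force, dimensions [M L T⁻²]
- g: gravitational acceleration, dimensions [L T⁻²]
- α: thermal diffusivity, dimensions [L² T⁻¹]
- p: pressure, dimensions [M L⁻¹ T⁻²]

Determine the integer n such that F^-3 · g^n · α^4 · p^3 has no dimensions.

-2

Balance the L exponent: (1)·n from g, plus −3·(1) + 4·(2) + 3·(-1) = 2 from the rest, must sum to zero.
n + 2 = 0, so n = -2.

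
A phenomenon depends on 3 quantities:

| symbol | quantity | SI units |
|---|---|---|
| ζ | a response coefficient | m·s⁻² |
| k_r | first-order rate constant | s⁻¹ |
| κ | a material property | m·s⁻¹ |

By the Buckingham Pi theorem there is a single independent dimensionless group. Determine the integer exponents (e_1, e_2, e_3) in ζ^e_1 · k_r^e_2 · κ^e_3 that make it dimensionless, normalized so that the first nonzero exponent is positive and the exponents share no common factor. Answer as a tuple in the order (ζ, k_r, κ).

(1, -1, -1)

L: e_1·(1) + e_2·(0) + e_3·(1) = 0
T: e_1·(-2) + e_2·(-1) + e_3·(-1) = 0
Solving this homogeneous linear system for the smallest-integer solution (first nonzero entry positive) gives (1, -1, -1).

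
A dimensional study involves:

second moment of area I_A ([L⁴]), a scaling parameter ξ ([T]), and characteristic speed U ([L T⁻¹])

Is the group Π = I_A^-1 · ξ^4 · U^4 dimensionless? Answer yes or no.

yes

Sum the exponent of each base dimension across the product:
  M: −[I_A]_M + 4·[ξ]_M + 4·[U]_M = −(0) + 4·(0) + 4·(0) = 0
  L: −[I_A]_L + 4·[ξ]_L + 4·[U]_L = −(4) + 4·(0) + 4·(1) = 0
  T: −[I_A]_T + 4·[ξ]_T + 4·[U]_T = −(0) + 4·(1) + 4·(-1) = 0
All base exponents vanish — dimensionless.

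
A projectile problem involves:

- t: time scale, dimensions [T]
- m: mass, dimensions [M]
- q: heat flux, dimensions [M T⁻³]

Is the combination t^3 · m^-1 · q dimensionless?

yes

Sum the exponent of each base dimension across the product:
  M: 3·[t]_M − [m]_M + [q]_M = 3·(0) − (1) + (1) = 0
  L: 3·[t]_L − [m]_L + [q]_L = 3·(0) − (0) + (0) = 0
  T: 3·[t]_T − [m]_T + [q]_T = 3·(1) − (0) + (-3) = 0
All base exponents vanish — dimensionless.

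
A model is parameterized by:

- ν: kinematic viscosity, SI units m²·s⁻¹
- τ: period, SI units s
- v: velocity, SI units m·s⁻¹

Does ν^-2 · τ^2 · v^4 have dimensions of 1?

Sum the exponent of each base dimension across the product:
  M: −2·[ν]_M + 2·[τ]_M + 4·[v]_M = −2·(0) + 2·(0) + 4·(0) = 0
  L: −2·[ν]_L + 2·[τ]_L + 4·[v]_L = −2·(2) + 2·(0) + 4·(1) = 0
  T: −2·[ν]_T + 2·[τ]_T + 4·[v]_T = −2·(-1) + 2·(1) + 4·(-1) = 0
  I: −2·[ν]_I + 2·[τ]_I + 4·[v]_I = −2·(0) + 2·(0) + 4·(0) = 0
All base exponents vanish — dimensionless.

yes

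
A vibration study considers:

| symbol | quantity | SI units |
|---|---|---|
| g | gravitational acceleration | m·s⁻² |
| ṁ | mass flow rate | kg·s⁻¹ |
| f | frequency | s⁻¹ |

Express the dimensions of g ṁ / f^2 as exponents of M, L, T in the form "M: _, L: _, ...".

M: 1, L: 1, T: -1

Collect each base-dimension exponent across the product:
  M: (0) + (1) − 2·(0) = 1
  L: (1) + (0) − 2·(0) = 1
  T: (-2) + (-1) − 2·(-1) = -1
So the dimensions are [M L T⁻¹].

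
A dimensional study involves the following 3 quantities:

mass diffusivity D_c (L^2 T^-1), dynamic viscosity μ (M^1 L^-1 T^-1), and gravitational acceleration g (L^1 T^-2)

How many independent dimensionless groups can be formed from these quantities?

There are 3 variables and 3 base dimensions (M, L, T).
The dimension matrix has rank 3.
Independent dimensionless groups: 3 − 3 = 0.

0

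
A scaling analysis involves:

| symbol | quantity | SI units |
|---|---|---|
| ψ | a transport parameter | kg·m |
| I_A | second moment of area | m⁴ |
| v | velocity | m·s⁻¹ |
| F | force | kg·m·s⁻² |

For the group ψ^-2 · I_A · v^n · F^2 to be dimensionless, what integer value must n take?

Balance the L exponent: (1)·n from v, plus −2·(1) + (4) + 2·(1) = 4 from the rest, must sum to zero.
n + 4 = 0, so n = -4.

-4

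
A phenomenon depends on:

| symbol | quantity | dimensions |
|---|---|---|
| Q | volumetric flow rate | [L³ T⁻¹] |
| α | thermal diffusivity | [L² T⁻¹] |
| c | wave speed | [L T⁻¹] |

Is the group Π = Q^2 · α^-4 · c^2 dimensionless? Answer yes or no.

Sum the exponent of each base dimension across the product:
  M: 2·[Q]_M − 4·[α]_M + 2·[c]_M = 2·(0) − 4·(0) + 2·(0) = 0
  L: 2·[Q]_L − 4·[α]_L + 2·[c]_L = 2·(3) − 4·(2) + 2·(1) = 0
  T: 2·[Q]_T − 4·[α]_T + 2·[c]_T = 2·(-1) − 4·(-1) + 2·(-1) = 0
All base exponents vanish — dimensionless.

yes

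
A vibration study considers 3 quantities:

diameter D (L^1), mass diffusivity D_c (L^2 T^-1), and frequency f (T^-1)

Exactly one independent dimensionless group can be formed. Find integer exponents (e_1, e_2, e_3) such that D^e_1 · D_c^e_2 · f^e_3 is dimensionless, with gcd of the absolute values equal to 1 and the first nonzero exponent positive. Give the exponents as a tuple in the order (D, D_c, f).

(2, -1, 1)

L: e_1·(1) + e_2·(2) + e_3·(0) = 0
T: e_1·(0) + e_2·(-1) + e_3·(-1) = 0
Solving this homogeneous linear system for the smallest-integer solution (first nonzero entry positive) gives (2, -1, 1).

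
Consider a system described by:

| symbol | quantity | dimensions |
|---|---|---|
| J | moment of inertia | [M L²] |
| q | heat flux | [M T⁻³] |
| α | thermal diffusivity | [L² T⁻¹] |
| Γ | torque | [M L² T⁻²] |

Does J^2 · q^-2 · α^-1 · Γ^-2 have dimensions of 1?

Sum the exponent of each base dimension across the product:
  M: 2·[J]_M − 2·[q]_M − [α]_M − 2·[Γ]_M = 2·(1) − 2·(1) − (0) − 2·(1) = -2
  L: 2·[J]_L − 2·[q]_L − [α]_L − 2·[Γ]_L = 2·(2) − 2·(0) − (2) − 2·(2) = -2
  T: 2·[J]_T − 2·[q]_T − [α]_T − 2·[Γ]_T = 2·(0) − 2·(-3) − (-1) − 2·(-2) = 11
Net dimensions [M⁻² L⁻² T¹¹] ≠ [1] — not dimensionless.

no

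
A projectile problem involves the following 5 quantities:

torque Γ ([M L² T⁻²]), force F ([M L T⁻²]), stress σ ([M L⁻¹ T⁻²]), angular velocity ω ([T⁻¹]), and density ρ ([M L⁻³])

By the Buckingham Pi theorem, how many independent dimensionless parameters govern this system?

2

There are 5 variables and 3 base dimensions (M, L, T).
The dimension matrix has rank 3.
Independent dimensionless groups: 5 − 3 = 2.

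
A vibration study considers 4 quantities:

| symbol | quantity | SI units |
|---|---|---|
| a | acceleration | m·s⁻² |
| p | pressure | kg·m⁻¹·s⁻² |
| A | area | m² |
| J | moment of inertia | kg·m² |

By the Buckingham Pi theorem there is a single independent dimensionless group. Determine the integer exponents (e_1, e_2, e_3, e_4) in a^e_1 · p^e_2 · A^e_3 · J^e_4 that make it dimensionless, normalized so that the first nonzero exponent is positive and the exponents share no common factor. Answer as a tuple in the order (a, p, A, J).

(1, -1, -2, 1)

M: e_1·(0) + e_2·(1) + e_3·(0) + e_4·(1) = 0
L: e_1·(1) + e_2·(-1) + e_3·(2) + e_4·(2) = 0
T: e_1·(-2) + e_2·(-2) + e_3·(0) + e_4·(0) = 0
Solving this homogeneous linear system for the smallest-integer solution (first nonzero entry positive) gives (1, -1, -2, 1).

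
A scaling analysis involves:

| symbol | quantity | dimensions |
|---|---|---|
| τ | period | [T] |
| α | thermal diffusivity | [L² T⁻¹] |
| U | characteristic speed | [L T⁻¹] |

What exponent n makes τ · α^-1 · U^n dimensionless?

2

Balance the L exponent: (1)·n from U, plus (0) − (2) = -2 from the rest, must sum to zero.
n − 2 = 0, so n = 2.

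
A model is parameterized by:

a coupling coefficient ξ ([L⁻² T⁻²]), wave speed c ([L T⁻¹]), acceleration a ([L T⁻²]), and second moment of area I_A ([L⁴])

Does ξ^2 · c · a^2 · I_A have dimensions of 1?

no

Sum the exponent of each base dimension across the product:
  L: 2·[ξ]_L + [c]_L + 2·[a]_L + [I_A]_L = 2·(-2) + (1) + 2·(1) + (4) = 3
  T: 2·[ξ]_T + [c]_T + 2·[a]_T + [I_A]_T = 2·(-2) + (-1) + 2·(-2) + (0) = -9
Net dimensions [L³ T⁻⁹] ≠ [1] — not dimensionless.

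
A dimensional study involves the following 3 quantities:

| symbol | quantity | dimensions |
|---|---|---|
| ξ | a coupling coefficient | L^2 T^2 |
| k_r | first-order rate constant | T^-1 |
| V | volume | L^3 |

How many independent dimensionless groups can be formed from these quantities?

1

There are 3 variables and 2 base dimensions (L, T).
The dimension matrix has rank 2.
Independent dimensionless groups: 3 − 2 = 1.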